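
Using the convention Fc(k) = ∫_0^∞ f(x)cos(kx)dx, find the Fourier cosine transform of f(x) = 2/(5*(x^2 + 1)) pi*exp(-k)/5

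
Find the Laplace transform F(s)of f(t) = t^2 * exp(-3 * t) 2/(s + 3)^3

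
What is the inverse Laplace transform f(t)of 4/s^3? 2 * t^2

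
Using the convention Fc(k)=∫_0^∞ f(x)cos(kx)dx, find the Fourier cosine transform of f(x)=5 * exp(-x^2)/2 5 * sqrt(pi) * exp(-k^2/4)/4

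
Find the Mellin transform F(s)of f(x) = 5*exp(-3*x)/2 5*gamma(s)/(2*3^s)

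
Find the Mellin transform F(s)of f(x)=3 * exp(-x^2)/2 3 * gamma(s/2)/4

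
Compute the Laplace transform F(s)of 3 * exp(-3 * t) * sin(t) 3/((s+3)^2+1)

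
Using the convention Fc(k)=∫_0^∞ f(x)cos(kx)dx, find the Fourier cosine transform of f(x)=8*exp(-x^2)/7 4*sqrt(pi)*exp(-k^2/4)/7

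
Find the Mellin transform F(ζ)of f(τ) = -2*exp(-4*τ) -2^(1-2*ζ)*gamma(ζ)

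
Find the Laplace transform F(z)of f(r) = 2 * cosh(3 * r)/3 2 * z/(3 * (z^2 - 9))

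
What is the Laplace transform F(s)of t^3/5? 6/(5*s^4)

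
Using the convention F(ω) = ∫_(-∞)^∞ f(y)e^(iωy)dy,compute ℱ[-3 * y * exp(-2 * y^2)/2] -3 * sqrt(2) * I * sqrt(pi) * ω * exp(-ω^2/8)/16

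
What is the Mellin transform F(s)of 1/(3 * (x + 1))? pi * csc(pi * s)/3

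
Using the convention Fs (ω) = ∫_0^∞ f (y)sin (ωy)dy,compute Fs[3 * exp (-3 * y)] 3 * ω/ (ω^2 + 9)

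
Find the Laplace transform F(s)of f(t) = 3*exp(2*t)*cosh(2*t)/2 3*(s - 2)/(2*s*(s - 4))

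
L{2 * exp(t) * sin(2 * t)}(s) 4/((s - 1)^2 + 4)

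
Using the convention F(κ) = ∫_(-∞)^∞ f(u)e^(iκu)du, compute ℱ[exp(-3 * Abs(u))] 6/(κ^2 + 9)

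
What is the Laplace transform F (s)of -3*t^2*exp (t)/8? -3/ (4*(s - 1)^3)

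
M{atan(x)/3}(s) -pi*sec(pi*s/2)/(6*s)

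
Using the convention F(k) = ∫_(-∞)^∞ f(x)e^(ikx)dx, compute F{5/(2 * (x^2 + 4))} 5 * pi * exp(-2 * Abs(k))/4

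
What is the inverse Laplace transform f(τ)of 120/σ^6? τ^5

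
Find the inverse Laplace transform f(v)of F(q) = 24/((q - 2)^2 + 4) 12 * exp(2 * v) * sin(2 * v)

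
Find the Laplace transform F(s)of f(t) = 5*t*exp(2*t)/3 5/(3*(s - 2)^2)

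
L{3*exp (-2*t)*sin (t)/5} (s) 3/ (5*( (s + 2)^2 + 1))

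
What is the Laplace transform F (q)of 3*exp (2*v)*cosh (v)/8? 3*(q - 2)/ (8*( (q - 2)^2 - 1))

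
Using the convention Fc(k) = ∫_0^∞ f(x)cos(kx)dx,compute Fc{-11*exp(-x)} -11/(k^2 + 1)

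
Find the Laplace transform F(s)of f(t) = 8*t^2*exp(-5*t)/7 16/(7*(s+5)^3)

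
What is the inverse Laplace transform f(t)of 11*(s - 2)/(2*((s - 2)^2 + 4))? 11*exp(2*t)*cos(2*t)/2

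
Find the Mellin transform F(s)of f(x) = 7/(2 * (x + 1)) 7 * pi * csc(pi * s)/2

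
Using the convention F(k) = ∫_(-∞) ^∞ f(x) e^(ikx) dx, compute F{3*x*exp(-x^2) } 3*I*sqrt(pi)*k*exp(-k^2/4) /2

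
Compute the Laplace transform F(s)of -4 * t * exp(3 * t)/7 -4/(7 * (s - 3)^2)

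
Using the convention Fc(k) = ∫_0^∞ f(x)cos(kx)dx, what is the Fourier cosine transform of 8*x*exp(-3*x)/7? 8*(9 - k^2)/(7*(k^2 + 9)^2)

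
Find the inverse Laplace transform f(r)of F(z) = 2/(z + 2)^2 2*r*exp(-2*r)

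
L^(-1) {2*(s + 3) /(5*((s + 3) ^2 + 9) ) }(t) 2*exp(-3*t)*cos(3*t) /5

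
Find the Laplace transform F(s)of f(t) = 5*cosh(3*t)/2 5*s/(2*(s^2 - 9))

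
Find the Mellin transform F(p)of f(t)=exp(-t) gamma(p)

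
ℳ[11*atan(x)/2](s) -11*pi*sec(pi*s/2)/(4*s)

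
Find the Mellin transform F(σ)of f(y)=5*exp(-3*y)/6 5*gamma(σ)/(6*3^σ)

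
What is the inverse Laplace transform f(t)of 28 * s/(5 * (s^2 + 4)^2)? 7 * t * sin(2 * t)/5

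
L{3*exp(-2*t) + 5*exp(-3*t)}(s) 3/(s + 2) + 5/(s + 3)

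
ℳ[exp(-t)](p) gamma(p)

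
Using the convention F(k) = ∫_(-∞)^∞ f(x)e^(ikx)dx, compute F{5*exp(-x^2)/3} 5*sqrt(pi)*exp(-k^2/4)/3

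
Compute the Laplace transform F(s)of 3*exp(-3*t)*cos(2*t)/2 3*(s + 3)/(2*((s + 3)^2 + 4))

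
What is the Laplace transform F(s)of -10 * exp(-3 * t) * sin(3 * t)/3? -10/((s+3)^2+9)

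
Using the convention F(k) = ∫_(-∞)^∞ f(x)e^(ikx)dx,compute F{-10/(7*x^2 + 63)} -10*pi*exp(-3*Abs(k))/21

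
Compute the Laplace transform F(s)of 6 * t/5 6/(5 * s^2)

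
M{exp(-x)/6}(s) gamma(s)/6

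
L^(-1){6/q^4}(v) v^3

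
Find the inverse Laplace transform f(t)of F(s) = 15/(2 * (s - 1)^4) 5 * t^3 * exp(t)/4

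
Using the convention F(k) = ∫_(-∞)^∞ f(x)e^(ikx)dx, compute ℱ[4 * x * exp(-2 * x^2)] sqrt(2) * I * sqrt(pi) * k * exp(-k^2/8)/2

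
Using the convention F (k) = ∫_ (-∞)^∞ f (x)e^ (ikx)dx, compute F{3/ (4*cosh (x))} 3*pi/ (4*cosh (pi*k/2))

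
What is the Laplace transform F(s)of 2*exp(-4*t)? 2/(s + 4)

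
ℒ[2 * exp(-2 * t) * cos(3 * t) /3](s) 2 * (s + 2) /(3 * ((s + 2) ^2 + 9) ) 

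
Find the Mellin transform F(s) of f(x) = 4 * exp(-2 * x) 2^(2 - s) * gamma(s) 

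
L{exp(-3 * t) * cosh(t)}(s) (s + 3)/((s + 3)^2 - 1)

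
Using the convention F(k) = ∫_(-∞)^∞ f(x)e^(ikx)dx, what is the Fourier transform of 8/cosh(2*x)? 4*pi/cosh(pi*k/4)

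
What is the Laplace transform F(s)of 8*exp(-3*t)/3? 8/(3*(s + 3))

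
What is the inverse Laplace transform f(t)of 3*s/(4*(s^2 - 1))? 3*cosh(t)/4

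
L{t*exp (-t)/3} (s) 1/ (3*(s + 1)^2)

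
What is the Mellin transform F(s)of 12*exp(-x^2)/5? 6*gamma(s/2)/5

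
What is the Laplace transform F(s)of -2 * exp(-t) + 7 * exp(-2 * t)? 7/(s + 2) - 2/(s + 1)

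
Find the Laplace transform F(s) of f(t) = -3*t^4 -72/s^5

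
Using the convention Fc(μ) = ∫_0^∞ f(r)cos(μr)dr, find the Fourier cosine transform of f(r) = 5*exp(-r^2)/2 5*sqrt(pi)*exp(-μ^2/4)/4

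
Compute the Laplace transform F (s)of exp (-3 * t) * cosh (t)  (s + 3)/ ( (s + 3)^2 - 1)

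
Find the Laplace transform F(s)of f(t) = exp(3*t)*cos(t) (s - 3)/((s - 3)^2+1)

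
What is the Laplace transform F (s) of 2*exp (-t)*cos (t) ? 2*(s+1) / ( (s+1) ^2+1) 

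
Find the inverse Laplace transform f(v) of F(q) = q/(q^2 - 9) cosh(3*v) 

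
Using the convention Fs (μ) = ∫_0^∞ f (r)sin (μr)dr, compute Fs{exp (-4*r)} μ/ (μ^2+16)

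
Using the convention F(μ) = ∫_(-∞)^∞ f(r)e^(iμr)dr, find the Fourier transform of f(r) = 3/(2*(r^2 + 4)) 3*pi*exp(-2*Abs(μ))/4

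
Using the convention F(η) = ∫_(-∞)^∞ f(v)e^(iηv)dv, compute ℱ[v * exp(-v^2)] I * sqrt(pi) * η * exp(-η^2/4)/2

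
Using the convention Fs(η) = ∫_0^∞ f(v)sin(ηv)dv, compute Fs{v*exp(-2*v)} 4*η/(η^2 + 4)^2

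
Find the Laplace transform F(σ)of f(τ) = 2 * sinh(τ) 2/(σ^2-1)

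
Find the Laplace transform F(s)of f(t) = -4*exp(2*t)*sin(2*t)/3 -8/(3*(s - 2)^2 + 12)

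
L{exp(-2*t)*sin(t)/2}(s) 1/(2*((s + 2)^2 + 1))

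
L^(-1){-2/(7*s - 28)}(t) -2*exp(4*t)/7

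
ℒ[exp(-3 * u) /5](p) 1/(5 * (p + 3) ) 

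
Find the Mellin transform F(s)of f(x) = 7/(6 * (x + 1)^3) 7 * pi * (s - 2) * (s - 1)/(12 * sin(pi * s))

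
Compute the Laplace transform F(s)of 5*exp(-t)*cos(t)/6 5*(s + 1)/(6*((s + 1)^2 + 1))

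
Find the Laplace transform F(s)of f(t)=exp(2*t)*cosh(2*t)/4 (s - 2)/(4*s*(s - 4))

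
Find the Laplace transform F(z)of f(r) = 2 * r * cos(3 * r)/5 2 * (z^2 - 9)/(5 * (z^2 + 9)^2)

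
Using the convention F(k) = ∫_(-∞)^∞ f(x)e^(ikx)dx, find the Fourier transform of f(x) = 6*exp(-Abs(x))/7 12/(7*(k^2+1))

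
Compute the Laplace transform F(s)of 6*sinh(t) 6/(s^2 - 1)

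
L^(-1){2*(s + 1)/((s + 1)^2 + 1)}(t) 2*exp(-t)*cos(t)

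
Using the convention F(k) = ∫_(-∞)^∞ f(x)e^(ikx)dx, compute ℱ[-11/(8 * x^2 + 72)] -11 * pi * exp(-3 * Abs(k))/24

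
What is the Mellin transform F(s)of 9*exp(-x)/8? 9*gamma(s)/8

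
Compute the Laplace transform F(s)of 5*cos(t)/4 5*s/(4*(s^2+1))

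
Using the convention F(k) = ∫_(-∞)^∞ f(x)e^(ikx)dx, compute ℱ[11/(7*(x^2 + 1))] 11*pi*exp(-Abs(k))/7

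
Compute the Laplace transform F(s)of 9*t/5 9/(5*s^2)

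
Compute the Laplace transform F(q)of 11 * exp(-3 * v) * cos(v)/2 11 * (q + 3)/(2 * ((q + 3)^2 + 1))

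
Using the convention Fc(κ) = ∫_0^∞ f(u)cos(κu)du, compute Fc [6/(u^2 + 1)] 3 * pi * exp(-κ)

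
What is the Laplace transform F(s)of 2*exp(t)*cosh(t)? 2*(s - 1)/(s*(s - 2))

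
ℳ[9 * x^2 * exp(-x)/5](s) 9 * gamma(s + 2)/5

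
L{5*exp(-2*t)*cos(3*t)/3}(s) 5*(s + 2)/(3*((s + 2)^2 + 9))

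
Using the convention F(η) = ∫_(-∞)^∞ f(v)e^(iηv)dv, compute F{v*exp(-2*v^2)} sqrt(2)*I*sqrt(pi)*η*exp(-η^2/8)/8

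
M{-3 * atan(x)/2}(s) 3 * pi * sec(pi * s/2)/(4 * s)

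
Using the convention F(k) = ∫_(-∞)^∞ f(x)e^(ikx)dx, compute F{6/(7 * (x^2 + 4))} 3 * pi * exp(-2 * Abs(k))/7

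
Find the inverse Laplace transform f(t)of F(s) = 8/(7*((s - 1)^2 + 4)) 4*exp(t)*sin(2*t)/7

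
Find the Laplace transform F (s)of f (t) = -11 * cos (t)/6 -11 * s/ (6 * s^2 + 6)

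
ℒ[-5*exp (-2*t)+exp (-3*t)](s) 1/ (s+3) - 5/ (s+2)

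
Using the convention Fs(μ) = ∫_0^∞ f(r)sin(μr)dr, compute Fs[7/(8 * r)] 7 * pi/16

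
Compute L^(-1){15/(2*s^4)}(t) 5*t^3/4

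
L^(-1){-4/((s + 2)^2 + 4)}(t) -2*exp(-2*t)*sin(2*t)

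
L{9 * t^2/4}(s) 9/(2 * s^3)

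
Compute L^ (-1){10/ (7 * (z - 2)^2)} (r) 10 * r * exp (2 * r)/7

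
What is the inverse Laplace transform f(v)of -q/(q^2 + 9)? -cos(3*v)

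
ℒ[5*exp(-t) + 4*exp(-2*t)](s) 4/(s + 2) + 5/(s + 1)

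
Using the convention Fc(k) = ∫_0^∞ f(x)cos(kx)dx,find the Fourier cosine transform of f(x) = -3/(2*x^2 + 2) -3*pi*exp(-k)/4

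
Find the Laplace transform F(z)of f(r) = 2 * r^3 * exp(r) 12/(z - 1)^4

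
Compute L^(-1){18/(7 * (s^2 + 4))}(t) 9 * sin(2 * t)/7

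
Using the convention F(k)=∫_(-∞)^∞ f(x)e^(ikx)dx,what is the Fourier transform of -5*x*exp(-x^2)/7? -5*I*sqrt(pi)*k*exp(-k^2/4)/14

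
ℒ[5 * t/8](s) 5/(8 * s^2)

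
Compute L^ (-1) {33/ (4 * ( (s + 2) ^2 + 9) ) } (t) 11 * exp (-2 * t) * sin (3 * t) /4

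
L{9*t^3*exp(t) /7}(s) 54/(7*(s - 1) ^4) 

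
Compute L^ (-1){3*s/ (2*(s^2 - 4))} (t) 3*cosh (2*t)/2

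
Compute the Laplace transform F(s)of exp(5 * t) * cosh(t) (s - 5)/((s - 5)^2 - 1)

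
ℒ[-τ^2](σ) -2/σ^3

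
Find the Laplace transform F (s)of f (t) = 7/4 7/ (4 * s)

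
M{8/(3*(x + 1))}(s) 8*pi*csc(pi*s)/3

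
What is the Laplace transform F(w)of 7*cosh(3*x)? 7*w/(w^2 - 9)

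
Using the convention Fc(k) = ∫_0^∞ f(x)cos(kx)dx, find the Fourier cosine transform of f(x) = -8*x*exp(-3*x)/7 8*(k^2-9)/(7*(k^2 + 9)^2)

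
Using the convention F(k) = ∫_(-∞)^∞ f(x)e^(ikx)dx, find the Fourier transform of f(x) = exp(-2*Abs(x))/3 4/(3*(k^2 + 4))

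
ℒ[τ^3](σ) 6/σ^4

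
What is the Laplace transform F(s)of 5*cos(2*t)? 5*s/(s^2 + 4)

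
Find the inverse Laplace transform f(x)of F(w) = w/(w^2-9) cosh(3 * x)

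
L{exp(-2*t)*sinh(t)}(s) 1/((s+2)^2 - 1)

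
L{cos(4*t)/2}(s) s/(2*(s^2 + 16))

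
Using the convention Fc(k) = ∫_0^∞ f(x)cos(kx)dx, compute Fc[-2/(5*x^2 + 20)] -pi*exp(-2*k)/10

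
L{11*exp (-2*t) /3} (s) 11/ (3*(s + 2) ) 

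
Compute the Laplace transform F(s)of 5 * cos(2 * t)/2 5 * s/(2 * (s^2+4))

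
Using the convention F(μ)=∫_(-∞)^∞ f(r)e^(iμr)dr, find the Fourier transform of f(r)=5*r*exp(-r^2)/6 5*I*sqrt(pi)*μ*exp(-μ^2/4)/12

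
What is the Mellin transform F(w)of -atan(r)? pi*sec(pi*w/2)/(2*w)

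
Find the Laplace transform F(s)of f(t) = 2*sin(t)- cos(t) 2/(s^2 + 1)- s/(s^2 + 1)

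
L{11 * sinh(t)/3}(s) 11/(3 * (s^2 - 1))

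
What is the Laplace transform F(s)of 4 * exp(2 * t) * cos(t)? 4 * (s - 2)/((s - 2)^2 + 1)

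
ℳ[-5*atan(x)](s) 5*pi*sec(pi*s/2)/(2*s)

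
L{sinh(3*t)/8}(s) 3/(8*(s^2 - 9))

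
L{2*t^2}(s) 4/s^3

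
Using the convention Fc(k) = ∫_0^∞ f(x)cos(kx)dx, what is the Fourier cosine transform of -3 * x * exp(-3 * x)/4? 3 * (k^2-9)/(4 * (k^2 + 9)^2)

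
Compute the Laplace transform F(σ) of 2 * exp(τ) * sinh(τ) 2/(σ * (σ - 2) ) 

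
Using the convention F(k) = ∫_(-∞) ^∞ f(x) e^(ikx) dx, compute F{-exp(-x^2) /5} -sqrt(pi) * exp(-k^2/4) /5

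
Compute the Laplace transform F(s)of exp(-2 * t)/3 1/(3 * (s+2))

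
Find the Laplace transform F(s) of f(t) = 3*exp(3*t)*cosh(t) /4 3*(s - 3) /(4*((s - 3) ^2-1) ) 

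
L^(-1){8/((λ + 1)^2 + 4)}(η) 4 * exp(-η) * sin(2 * η)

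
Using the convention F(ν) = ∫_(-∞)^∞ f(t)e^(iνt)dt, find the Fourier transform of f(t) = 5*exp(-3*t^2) 5*sqrt(3)*sqrt(pi)*exp(-ν^2/12)/3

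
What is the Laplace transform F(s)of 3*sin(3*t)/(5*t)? 3*atan(3/s)/5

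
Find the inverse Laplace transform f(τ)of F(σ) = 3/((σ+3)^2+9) exp(-3 * τ) * sin(3 * τ)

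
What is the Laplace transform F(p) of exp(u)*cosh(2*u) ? (p - 1) /((p - 1) ^2 - 4) 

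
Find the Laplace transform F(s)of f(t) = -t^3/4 -3/(2 * s^4)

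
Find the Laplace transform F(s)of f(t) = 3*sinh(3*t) 9/(s^2 - 9)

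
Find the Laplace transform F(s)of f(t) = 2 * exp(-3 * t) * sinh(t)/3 2/(3 * ((s + 3)^2 - 1))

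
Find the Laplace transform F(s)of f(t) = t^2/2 s^(-3)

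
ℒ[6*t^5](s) 720/s^6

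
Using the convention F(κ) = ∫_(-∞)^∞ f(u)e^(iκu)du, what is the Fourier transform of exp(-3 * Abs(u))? 6/(κ^2 + 9)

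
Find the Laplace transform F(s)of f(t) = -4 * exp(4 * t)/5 -4/(5 * s - 20)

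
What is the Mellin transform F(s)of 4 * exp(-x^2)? 2 * gamma(s/2)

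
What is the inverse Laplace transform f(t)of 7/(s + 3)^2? 7*t*exp(-3*t)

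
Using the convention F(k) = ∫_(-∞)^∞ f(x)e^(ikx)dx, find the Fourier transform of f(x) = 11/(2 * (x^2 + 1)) 11 * pi * exp(-Abs(k))/2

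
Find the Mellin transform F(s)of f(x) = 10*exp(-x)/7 10*gamma(s)/7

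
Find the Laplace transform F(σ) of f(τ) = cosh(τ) σ/(σ^2 - 1) 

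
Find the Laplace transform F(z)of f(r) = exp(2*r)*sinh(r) 1/((z - 2)^2 - 1)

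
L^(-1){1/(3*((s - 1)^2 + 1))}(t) exp(t)*sin(t)/3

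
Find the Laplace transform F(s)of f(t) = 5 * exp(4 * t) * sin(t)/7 5/(7 * ((s - 4)^2 + 1))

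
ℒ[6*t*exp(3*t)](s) 6/(s - 3)^2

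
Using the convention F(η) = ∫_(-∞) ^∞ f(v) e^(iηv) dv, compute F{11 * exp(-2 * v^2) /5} 11 * sqrt(2) * sqrt(pi) * exp(-η^2/8) /10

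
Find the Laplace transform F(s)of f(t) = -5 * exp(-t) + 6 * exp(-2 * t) 6/(s + 2) - 5/(s + 1)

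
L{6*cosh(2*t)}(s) 6*s/(s^2-4)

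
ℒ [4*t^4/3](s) 32/s^5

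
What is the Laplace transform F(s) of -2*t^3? -12/s^4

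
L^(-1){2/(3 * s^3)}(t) t^2/3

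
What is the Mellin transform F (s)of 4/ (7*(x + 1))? 4*pi*csc (pi*s)/7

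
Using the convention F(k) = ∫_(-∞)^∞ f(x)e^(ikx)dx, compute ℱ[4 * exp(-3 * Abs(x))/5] 24/(5 * (k^2 + 9))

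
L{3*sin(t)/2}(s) 3/(2*(s^2 + 1))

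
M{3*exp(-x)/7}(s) 3*gamma(s)/7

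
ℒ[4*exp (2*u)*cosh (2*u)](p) 4*(p - 2)/ (p*(p - 4))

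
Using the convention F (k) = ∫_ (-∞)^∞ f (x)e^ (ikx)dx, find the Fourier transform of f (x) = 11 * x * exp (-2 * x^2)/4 11 * sqrt (2) * I * sqrt (pi) * k * exp (-k^2/8)/32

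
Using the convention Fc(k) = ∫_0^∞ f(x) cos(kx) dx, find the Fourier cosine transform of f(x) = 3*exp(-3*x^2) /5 sqrt(3)*sqrt(pi)*exp(-k^2/12) /10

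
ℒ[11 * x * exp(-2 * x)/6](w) 11/(6 * (w + 2)^2)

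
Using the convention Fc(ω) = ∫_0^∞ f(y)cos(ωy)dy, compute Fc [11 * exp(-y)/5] 11/(5 * (ω^2 + 1))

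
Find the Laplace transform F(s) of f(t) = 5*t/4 5/(4*s^2) 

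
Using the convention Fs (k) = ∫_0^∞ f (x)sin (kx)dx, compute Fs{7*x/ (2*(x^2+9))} 7*pi*exp (-3*k)/4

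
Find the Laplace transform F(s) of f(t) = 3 3/s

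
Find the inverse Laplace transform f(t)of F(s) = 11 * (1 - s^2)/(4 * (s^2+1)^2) -11 * t * cos(t)/4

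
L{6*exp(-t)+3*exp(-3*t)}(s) 6/(s+1)+3/(s+3)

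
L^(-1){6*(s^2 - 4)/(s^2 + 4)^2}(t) 6*t*cos(2*t)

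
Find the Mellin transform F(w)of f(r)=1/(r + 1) pi*csc(pi*w)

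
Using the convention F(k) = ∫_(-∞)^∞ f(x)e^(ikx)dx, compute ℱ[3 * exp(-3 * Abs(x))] 18/(k^2 + 9)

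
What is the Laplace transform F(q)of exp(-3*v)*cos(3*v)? (q + 3)/((q + 3)^2 + 9)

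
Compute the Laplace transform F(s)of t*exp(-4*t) (s + 4)^(-2)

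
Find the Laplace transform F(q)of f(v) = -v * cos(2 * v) (4 - q^2)/(q^2 + 4)^2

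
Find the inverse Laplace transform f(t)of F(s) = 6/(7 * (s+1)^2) 6 * t * exp(-t)/7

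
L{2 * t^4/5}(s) 48/(5 * s^5)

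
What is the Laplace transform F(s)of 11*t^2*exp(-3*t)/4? 11/(2*(s + 3)^3)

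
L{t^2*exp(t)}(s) 2/(s - 1)^3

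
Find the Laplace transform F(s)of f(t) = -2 -2/s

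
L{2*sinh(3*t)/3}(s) 2/(s^2 - 9)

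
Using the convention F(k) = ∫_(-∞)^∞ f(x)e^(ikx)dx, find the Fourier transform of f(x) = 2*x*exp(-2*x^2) sqrt(2)*I*sqrt(pi)*k*exp(-k^2/8)/4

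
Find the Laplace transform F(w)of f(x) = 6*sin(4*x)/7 24/(7*(w^2+16))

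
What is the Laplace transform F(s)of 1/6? 1/(6*s)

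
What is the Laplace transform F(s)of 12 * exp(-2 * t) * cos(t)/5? 12 * (s + 2)/(5 * ((s + 2)^2 + 1))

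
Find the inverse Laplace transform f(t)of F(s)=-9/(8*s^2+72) -3*sin(3*t)/8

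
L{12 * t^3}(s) 72/s^4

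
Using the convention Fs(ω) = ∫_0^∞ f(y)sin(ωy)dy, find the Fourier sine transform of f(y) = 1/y pi/2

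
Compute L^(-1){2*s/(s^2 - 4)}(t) 2*cosh(2*t)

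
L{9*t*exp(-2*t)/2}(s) 9/(2*(s + 2)^2)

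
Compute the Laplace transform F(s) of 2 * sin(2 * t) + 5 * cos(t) 5 * s/(s^2 + 1) + 4/(s^2 + 4) 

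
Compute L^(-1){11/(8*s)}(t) 11/8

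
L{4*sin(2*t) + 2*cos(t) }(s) 8/(s^2 + 4) + 2*s/(s^2 + 1) 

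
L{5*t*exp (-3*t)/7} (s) 5/ (7*(s + 3)^2)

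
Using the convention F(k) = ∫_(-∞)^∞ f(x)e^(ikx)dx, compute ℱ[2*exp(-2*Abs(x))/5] 8/(5*(k^2 + 4))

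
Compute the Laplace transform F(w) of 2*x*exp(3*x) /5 2/(5*(w - 3) ^2) 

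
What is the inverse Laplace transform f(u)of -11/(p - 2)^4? -11 * u^3 * exp(2 * u)/6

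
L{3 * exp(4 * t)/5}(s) 3/(5 * (s - 4))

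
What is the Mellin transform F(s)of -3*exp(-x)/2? -3*gamma(s)/2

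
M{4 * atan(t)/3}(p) -2 * pi * sec(pi * p/2)/(3 * p)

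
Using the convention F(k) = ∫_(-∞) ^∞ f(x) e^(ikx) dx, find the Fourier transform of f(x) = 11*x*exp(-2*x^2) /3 11*sqrt(2)*I*sqrt(pi)*k*exp(-k^2/8) /24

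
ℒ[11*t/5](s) 11/(5*s^2)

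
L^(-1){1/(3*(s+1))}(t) exp(-t)/3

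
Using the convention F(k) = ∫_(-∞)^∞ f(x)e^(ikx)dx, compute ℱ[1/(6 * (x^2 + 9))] pi * exp(-3 * Abs(k))/18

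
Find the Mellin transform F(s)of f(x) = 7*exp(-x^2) 7*gamma(s/2)/2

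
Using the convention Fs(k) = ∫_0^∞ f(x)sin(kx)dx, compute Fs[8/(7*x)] 4*pi/7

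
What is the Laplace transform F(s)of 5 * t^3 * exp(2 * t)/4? 15/(2 * (s - 2)^4)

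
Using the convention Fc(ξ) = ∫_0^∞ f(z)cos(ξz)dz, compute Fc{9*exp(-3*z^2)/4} 3*sqrt(3)*sqrt(pi)*exp(-ξ^2/12)/8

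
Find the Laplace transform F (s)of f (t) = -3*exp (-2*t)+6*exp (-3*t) 6/ (s+3) - 3/ (s+2)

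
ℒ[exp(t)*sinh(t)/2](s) 1/(2*s*(s - 2))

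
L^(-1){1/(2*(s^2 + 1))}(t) sin(t)/2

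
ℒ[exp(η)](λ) 1/(λ - 1)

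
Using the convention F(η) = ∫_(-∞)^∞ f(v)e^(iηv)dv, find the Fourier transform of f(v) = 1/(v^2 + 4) pi * exp(-2 * Abs(η))/2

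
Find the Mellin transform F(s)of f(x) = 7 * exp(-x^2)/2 7 * gamma(s/2)/4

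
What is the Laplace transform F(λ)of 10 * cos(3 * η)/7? 10 * λ/(7 * (λ^2 + 9))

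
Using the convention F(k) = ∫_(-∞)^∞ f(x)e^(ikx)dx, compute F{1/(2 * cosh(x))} pi/(2 * cosh(pi * k/2))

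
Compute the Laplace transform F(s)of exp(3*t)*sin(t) 1/((s - 3)^2 + 1)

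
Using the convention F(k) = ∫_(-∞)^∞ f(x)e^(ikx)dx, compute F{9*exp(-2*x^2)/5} 9*sqrt(2)*sqrt(pi)*exp(-k^2/8)/10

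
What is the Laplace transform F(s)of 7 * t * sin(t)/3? 14 * s/(3 * (s^2 + 1)^2)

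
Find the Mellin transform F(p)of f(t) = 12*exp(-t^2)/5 6*gamma(p/2)/5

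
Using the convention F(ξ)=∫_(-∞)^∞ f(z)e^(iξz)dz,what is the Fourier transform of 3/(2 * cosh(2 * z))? 3 * pi/(4 * cosh(pi * ξ/4))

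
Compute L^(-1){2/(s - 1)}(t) 2*exp(t)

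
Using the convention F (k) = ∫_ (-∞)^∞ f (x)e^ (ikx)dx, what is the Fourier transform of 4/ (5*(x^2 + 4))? 2*pi*exp (-2*Abs (k))/5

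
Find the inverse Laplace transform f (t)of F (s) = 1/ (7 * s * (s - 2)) exp (t) * sinh (t)/7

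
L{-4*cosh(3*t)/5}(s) -4*s/(5*s^2 - 45)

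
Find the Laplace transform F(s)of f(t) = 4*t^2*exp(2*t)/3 8/(3*(s - 2)^3)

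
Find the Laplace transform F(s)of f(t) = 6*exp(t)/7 6/(7*(s - 1))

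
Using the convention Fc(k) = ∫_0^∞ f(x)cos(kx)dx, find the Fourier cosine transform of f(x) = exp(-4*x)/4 1/(k^2 + 16)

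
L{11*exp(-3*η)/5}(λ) 11/(5*(λ + 3))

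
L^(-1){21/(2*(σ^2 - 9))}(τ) 7*sinh(3*τ)/2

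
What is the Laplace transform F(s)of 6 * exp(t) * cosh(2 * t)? 6 * (s - 1)/((s - 1)^2 - 4)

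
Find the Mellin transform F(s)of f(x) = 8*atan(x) -4*pi*sec(pi*s/2)/s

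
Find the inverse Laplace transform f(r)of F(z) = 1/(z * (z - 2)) exp(r) * sinh(r)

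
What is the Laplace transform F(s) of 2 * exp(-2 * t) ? 2/(s + 2) 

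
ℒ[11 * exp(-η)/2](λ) 11/(2 * (λ + 1))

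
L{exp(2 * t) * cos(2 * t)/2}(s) (s - 2)/(2 * ((s - 2)^2 + 4))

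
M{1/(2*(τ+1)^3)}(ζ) pi*(ζ - 2)*(ζ - 1)/(4*sin(pi*ζ))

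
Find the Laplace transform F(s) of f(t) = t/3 1/(3 * s^2) 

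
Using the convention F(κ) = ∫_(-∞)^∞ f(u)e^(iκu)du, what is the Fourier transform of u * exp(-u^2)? I * sqrt(pi) * κ * exp(-κ^2/4)/2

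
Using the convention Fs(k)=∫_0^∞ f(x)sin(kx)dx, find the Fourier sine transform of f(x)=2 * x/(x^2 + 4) pi * exp(-2 * k)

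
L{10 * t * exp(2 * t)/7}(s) 10/(7 * (s - 2)^2)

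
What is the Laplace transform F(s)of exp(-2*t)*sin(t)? 1/((s + 2)^2 + 1)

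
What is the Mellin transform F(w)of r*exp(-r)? gamma(w + 1)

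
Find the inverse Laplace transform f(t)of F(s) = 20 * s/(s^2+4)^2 5 * t * sin(2 * t)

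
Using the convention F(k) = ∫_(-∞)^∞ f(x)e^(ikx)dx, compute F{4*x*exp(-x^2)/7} 2*I*sqrt(pi)*k*exp(-k^2/4)/7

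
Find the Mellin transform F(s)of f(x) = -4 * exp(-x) -4 * gamma(s)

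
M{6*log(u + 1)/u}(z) -6*pi*csc(pi*z)/(z - 1)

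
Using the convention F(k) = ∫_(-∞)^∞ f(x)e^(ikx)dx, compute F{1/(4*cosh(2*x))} pi/(8*cosh(pi*k/4))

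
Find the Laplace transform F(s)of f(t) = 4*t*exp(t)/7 4/(7*(s - 1)^2)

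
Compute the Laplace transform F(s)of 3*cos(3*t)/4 3*s/(4*(s^2 + 9))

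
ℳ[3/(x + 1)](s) 3*pi*csc(pi*s)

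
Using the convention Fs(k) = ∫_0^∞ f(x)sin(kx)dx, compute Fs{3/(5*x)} 3*pi/10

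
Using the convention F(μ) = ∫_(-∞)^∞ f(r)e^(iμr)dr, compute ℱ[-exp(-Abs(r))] -2/(μ^2 + 1)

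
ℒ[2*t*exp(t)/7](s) 2/(7*(s - 1)^2)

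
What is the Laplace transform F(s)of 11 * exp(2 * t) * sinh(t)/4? 11/(4 * ((s - 2)^2 - 1))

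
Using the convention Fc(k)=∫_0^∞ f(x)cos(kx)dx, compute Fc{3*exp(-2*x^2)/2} 3*sqrt(2)*sqrt(pi)*exp(-k^2/8)/8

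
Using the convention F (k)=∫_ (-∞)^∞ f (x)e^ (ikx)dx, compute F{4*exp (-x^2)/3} 4*sqrt (pi)*exp (-k^2/4)/3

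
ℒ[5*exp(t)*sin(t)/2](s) 5/(2*((s - 1)^2+1))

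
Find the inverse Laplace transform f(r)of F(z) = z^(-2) r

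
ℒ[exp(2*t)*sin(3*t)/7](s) 3/(7*((s - 2)^2 + 9))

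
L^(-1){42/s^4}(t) 7 * t^3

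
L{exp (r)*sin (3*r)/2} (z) 3/ (2*( (z - 1)^2 + 9))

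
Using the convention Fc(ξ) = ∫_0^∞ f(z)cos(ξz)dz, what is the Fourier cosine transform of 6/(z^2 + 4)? 3*pi*exp(-2*ξ)/2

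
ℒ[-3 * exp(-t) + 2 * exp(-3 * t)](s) 2/(s + 3)-3/(s + 1)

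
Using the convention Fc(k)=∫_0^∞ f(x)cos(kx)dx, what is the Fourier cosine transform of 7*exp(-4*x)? 28/(k^2 + 16)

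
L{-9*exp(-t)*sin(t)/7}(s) -9/(7*(s + 1)^2 + 7)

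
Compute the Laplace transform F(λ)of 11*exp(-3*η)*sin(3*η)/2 33/(2*((λ+3)^2+9))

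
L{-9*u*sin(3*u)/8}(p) -27*p/(4*(p^2 + 9)^2)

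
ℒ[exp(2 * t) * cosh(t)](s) (s - 2)/((s - 2)^2-1)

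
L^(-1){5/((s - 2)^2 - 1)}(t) 5 * exp(2 * t) * sinh(t)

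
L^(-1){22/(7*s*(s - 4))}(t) 11*exp(2*t)*sinh(2*t)/7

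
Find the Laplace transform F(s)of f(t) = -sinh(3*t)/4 -3/(4*s^2 - 36)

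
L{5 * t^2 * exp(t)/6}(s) 5/(3 * (s - 1)^3)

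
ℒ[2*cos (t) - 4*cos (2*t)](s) 2*s/ (s^2 + 1) - 4*s/ (s^2 + 4)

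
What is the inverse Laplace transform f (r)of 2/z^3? r^2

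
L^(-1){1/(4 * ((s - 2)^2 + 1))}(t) exp(2 * t) * sin(t)/4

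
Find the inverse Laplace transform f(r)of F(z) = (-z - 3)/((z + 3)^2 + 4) -exp(-3*r)*cos(2*r)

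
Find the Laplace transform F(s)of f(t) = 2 2/s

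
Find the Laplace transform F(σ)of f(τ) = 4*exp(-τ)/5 4/(5*(σ + 1))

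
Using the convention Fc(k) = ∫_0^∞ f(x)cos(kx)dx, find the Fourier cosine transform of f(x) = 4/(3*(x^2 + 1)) 2*pi*exp(-k)/3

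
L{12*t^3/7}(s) 72/(7*s^4)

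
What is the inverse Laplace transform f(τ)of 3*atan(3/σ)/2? 3*sin(3*τ)/(2*τ)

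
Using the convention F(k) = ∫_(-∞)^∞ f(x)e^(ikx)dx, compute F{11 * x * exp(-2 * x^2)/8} 11 * sqrt(2) * I * sqrt(pi) * k * exp(-k^2/8)/64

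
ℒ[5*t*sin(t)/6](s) 5*s/(3*(s^2 + 1)^2)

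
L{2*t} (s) 2/s^2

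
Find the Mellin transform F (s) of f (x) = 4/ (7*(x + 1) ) 4*pi*csc (pi*s) /7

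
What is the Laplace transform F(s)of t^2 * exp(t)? 2/(s - 1)^3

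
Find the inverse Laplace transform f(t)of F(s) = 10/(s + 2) 10*exp(-2*t)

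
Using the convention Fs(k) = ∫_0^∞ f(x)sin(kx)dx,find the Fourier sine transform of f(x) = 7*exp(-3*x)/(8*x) 7*atan(k/3)/8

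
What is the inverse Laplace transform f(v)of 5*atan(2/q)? 5*sin(2*v)/v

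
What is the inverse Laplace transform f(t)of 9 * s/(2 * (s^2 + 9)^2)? 3 * t * sin(3 * t)/4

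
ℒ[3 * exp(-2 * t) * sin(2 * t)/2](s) 3/((s + 2)^2 + 4)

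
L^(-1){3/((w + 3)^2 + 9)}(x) exp(-3*x)*sin(3*x)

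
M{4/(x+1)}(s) 4*pi*csc(pi*s)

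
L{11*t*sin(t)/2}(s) 11*s/(s^2 + 1)^2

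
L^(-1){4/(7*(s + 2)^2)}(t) 4*t*exp(-2*t)/7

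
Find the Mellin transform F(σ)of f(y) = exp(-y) gamma(σ)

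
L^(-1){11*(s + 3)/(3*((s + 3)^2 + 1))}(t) 11*exp(-3*t)*cos(t)/3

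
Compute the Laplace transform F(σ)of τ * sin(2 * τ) 4 * σ/(σ^2 + 4)^2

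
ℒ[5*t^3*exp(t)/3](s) 10/(s - 1)^4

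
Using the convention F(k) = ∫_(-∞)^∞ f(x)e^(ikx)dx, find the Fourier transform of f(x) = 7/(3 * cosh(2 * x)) 7 * pi/(6 * cosh(pi * k/4))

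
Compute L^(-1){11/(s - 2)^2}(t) 11*t*exp(2*t)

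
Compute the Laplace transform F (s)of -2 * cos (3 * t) -2 * s/ (s^2+9)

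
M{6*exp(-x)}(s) 6*gamma(s)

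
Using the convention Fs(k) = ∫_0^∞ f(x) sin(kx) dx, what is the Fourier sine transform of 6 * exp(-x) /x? 6 * atan(k) 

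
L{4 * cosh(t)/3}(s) 4 * s/(3 * (s^2 - 1))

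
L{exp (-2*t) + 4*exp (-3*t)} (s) 1/ (s + 2) + 4/ (s + 3)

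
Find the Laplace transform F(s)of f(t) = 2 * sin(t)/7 2/(7 * (s^2 + 1))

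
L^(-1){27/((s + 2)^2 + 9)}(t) 9 * exp(-2 * t) * sin(3 * t)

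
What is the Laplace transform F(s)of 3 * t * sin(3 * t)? 18 * s/(s^2 + 9)^2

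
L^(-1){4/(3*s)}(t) 4/3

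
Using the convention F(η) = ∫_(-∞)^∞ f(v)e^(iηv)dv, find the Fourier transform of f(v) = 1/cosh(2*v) pi/(2*cosh(pi*η/4))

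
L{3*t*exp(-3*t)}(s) 3/(s + 3)^2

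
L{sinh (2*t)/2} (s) 1/ (s^2-4)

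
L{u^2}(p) 2/p^3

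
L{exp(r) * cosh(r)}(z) (z - 1)/(z * (z - 2))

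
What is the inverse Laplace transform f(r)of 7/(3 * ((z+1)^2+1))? 7 * exp(-r) * sin(r)/3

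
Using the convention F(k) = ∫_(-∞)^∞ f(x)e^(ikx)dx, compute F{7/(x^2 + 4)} 7 * pi * exp(-2 * Abs(k))/2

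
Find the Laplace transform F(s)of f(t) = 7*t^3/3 14/s^4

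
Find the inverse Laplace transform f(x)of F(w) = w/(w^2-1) cosh(x)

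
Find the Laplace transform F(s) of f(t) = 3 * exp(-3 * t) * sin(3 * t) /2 9/(2 * ((s+3) ^2+9) ) 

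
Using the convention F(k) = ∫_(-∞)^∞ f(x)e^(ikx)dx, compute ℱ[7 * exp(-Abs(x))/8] 7/(4 * (k^2 + 1))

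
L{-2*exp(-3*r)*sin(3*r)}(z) -6/((z + 3)^2 + 9)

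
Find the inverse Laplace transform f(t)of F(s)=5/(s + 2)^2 5*t*exp(-2*t)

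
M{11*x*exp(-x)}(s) 11*gamma(s + 1)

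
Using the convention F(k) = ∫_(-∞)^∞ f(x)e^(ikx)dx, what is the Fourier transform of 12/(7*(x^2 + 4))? 6*pi*exp(-2*Abs(k))/7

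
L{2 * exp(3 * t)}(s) 2/(s - 3)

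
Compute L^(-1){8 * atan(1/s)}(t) 8 * sin(t)/t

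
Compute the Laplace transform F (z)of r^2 2/z^3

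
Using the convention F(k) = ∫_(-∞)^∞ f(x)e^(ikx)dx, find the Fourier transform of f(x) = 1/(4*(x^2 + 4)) pi*exp(-2*Abs(k))/8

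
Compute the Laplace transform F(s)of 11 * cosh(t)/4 11 * s/(4 * (s^2 - 1))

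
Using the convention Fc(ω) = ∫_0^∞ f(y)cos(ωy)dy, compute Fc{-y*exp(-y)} (ω^2 - 1)/(ω^2+1)^2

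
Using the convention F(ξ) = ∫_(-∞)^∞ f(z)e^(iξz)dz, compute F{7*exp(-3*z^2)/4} 7*sqrt(3)*sqrt(pi)*exp(-ξ^2/12)/12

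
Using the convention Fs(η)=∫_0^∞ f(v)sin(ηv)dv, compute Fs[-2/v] -pi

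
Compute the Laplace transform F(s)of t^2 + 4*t 2/s^3 + 4/s^2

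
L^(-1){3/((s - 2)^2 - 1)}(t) 3 * exp(2 * t) * sinh(t)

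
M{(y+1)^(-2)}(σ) (-pi * σ+pi)/sin(pi * σ)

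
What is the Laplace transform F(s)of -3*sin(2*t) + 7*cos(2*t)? 7*s/(s^2 + 4) - 6/(s^2 + 4)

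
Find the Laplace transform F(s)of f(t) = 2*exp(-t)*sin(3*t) 6/((s + 1)^2 + 9)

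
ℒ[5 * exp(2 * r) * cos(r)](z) 5 * (z - 2)/((z - 2)^2 + 1)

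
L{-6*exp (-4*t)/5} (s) -6/ (5*s+20)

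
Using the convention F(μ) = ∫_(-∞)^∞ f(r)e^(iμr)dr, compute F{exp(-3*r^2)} sqrt(3)*sqrt(pi)*exp(-μ^2/12)/3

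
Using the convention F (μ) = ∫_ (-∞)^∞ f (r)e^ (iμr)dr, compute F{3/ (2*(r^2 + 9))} pi*exp (-3*Abs (μ))/2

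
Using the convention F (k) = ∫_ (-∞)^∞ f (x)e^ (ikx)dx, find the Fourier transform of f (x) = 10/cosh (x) 10*pi/cosh (pi*k/2)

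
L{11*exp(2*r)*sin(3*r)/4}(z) 33/(4*((z - 2)^2 + 9))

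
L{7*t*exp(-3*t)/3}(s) 7/(3*(s + 3)^2)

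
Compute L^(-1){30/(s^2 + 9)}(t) 10*sin(3*t)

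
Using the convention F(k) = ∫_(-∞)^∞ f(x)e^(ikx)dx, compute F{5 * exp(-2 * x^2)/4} 5 * sqrt(2) * sqrt(pi) * exp(-k^2/8)/8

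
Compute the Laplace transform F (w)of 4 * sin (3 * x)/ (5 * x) 4 * atan (3/w)/5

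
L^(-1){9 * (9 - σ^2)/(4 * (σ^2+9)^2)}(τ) -9 * τ * cos(3 * τ)/4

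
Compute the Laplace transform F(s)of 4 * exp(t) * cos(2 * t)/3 4 * (s - 1)/(3 * ((s - 1)^2 + 4))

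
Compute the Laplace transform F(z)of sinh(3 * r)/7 3/(7 * (z^2-9))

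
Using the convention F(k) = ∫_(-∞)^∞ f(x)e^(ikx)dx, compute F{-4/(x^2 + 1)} -4*pi*exp(-Abs(k))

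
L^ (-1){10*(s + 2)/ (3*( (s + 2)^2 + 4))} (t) 10*exp (-2*t)*cos (2*t)/3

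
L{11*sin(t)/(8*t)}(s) 11*atan(1/s)/8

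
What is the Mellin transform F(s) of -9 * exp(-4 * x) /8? -9 * gamma(s) /(8 * 2^(2 * s) ) 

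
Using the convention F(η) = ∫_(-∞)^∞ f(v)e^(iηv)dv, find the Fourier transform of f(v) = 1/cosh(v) pi/cosh(pi * η/2)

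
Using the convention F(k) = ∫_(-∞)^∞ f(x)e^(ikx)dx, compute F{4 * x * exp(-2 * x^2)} sqrt(2) * I * sqrt(pi) * k * exp(-k^2/8)/2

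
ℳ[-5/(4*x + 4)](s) -5*pi*csc(pi*s) /4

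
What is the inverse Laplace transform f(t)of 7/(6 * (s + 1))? 7 * exp(-t)/6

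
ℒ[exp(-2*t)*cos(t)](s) (s + 2)/((s + 2)^2 + 1)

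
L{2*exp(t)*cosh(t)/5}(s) 2*(s - 1)/(5*s*(s - 2))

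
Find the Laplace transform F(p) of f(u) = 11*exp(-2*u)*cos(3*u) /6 11*(p + 2) /(6*((p + 2) ^2 + 9) ) 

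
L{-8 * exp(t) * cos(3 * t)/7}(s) 8 * (1 - s)/(7 * ((s - 1)^2 + 9))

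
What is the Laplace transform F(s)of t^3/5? 6/(5 * s^4)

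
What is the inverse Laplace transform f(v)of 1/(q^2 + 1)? sin(v)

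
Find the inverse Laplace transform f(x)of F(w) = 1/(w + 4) exp(-4*x)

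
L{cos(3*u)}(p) p/(p^2+9)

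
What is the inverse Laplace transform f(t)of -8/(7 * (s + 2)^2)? -8 * t * exp(-2 * t)/7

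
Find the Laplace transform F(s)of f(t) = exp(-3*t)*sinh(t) 1/((s+3)^2-1)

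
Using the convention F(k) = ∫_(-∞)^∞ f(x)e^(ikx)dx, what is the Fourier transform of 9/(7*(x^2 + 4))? 9*pi*exp(-2*Abs(k))/14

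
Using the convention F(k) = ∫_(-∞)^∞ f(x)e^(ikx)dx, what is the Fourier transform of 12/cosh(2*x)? 6*pi/cosh(pi*k/4)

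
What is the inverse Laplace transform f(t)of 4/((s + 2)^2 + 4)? 2 * exp(-2 * t) * sin(2 * t)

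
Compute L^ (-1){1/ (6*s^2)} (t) t/6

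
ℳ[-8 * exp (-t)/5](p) -8 * gamma (p)/5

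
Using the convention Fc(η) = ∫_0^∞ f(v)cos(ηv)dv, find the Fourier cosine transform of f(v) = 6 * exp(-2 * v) 12/(η^2 + 4)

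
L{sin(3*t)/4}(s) 3/(4*(s^2 + 9))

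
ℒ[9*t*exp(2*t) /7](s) 9/(7*(s - 2) ^2) 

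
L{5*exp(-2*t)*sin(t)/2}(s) 5/(2*((s+2)^2+1))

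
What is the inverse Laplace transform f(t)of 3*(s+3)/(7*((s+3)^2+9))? 3*exp(-3*t)*cos(3*t)/7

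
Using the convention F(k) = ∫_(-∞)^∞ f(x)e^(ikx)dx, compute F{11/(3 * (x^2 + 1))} 11 * pi * exp(-Abs(k))/3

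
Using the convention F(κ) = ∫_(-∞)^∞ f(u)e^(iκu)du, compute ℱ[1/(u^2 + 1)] pi * exp(-Abs(κ))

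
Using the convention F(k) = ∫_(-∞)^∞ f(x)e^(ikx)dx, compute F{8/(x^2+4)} 4 * pi * exp(-2 * Abs(k))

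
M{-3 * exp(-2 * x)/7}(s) -3 * gamma(s)/(7 * 2^s)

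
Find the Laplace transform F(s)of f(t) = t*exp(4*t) (s - 4)^(-2)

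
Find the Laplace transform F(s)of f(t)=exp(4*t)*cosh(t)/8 (s - 4)/(8*((s - 4)^2-1))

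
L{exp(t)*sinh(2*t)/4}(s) 1/(2*((s - 1)^2 - 4))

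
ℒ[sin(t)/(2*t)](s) atan(1/s)/2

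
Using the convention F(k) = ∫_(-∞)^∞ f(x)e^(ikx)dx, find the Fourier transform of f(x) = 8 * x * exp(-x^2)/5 4 * I * sqrt(pi) * k * exp(-k^2/4)/5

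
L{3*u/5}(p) 3/(5*p^2)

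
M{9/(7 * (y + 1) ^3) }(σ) 9 * pi * (σ - 2) * (σ - 1) /(14 * sin(pi * σ) ) 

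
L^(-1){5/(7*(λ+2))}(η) 5*exp(-2*η)/7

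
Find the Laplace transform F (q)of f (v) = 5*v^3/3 10/q^4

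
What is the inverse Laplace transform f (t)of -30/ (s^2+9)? -10 * sin (3 * t)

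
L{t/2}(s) 1/(2*s^2)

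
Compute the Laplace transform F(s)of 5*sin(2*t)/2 5/(s^2 + 4)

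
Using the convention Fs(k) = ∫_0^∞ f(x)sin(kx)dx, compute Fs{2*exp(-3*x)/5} 2*k/(5*(k^2 + 9))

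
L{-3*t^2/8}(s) -3/(4*s^3)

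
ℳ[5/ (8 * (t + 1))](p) 5 * pi * csc (pi * p)/8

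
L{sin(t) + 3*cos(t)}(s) 3*s/(s^2 + 1) + 1/(s^2 + 1)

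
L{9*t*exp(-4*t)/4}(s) 9/(4*(s+4)^2)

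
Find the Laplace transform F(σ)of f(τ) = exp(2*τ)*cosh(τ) (σ - 2)/((σ - 2)^2 - 1)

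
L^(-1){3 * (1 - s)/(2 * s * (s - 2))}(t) -3 * exp(t) * cosh(t)/2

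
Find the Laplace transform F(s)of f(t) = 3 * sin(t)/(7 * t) 3 * atan(1/s)/7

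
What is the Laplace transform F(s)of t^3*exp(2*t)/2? 3/(s - 2)^4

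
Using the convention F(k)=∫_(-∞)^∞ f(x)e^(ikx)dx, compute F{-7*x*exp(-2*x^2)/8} -7*sqrt(2)*I*sqrt(pi)*k*exp(-k^2/8)/64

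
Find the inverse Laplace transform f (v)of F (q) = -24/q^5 -v^4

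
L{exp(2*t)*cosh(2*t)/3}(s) (s - 2)/(3*s*(s - 4))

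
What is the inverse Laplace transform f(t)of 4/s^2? 4 * t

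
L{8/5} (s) 8/ (5*s)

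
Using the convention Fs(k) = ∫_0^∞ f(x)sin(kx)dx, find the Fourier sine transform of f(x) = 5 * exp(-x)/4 5 * k/(4 * (k^2 + 1))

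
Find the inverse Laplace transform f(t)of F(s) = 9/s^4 3 * t^3/2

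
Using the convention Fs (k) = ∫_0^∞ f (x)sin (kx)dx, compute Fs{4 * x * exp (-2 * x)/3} 16 * k/ (3 * (k^2 + 4)^2)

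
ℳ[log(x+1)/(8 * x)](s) -pi * csc(pi * s)/(8 * s - 8)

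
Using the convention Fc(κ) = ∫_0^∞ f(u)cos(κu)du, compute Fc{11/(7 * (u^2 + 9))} 11 * pi * exp(-3 * κ)/42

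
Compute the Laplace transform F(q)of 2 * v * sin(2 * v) 8 * q/(q^2 + 4)^2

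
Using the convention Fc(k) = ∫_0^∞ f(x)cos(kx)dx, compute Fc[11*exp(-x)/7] 11/(7*(k^2 + 1))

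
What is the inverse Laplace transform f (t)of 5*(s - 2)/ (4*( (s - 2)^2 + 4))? 5*exp (2*t)*cos (2*t)/4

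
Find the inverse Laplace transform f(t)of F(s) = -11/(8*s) -11/8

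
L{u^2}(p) 2/p^3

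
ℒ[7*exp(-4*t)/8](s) 7/(8*(s + 4))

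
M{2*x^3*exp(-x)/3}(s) 2*gamma(s + 3)/3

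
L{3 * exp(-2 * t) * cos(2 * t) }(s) 3 * (s + 2) /((s + 2) ^2 + 4) 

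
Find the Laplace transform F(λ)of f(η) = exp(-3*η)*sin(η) 1/((λ+3)^2+1)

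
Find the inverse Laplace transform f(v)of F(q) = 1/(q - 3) exp(3 * v)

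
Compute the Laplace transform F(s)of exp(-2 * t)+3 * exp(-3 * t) 3/(s+3)+1/(s+2)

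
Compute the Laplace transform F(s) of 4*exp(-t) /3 4/(3*(s + 1) ) 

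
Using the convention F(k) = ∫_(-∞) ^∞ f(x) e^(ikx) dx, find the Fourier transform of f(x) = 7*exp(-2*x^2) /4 7*sqrt(2)*sqrt(pi)*exp(-k^2/8) /8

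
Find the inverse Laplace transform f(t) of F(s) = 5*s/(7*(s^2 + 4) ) 5*cos(2*t) /7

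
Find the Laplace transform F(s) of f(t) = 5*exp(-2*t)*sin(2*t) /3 10/(3*((s + 2) ^2 + 4) ) 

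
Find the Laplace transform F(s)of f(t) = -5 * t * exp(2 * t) -5/(s - 2)^2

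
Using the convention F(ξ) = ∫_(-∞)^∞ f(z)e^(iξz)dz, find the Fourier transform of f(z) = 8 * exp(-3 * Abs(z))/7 48/(7 * (ξ^2+9))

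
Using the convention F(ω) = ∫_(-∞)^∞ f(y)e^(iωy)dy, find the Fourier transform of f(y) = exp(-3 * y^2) sqrt(3) * sqrt(pi) * exp(-ω^2/12)/3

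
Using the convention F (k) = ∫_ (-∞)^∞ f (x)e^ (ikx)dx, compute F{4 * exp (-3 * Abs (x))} 24/ (k^2 + 9)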